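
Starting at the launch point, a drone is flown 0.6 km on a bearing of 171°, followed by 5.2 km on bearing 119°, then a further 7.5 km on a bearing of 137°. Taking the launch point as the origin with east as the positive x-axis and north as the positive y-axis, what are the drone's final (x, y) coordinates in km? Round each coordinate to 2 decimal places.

(9.76, -8.60)

Leg 1 (171°, 0.6 km): east 0.6 sin 171° = 0.09, north 0.6 cos 171° = -0.59
Leg 2 (119°, 5.2 km): east 5.2 sin 119° = 4.55, north 5.2 cos 119° = -2.52
Leg 3 (137°, 7.5 km): east 7.5 sin 137° = 5.11, north 7.5 cos 137° = -5.49
Summing: 9.76 km east, -8.60 km north → (9.76, -8.60).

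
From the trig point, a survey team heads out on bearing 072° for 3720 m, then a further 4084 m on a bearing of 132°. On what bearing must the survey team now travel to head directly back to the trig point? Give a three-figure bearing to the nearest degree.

284°

Leg 1 (072°, 3720 m): east 3720 sin 72° = 3537.93, north 3720 cos 72° = 1149.54
Leg 2 (132°, 4084 m): east 4084 sin 132° = 3035.00, north 4084 cos 132° = -2732.73
Net displacement: 6572.93 east, -1583.19 north. Direction back to start is (-6572.93, 1583.19): bearing = atan2(-6572.93, 1583.19) mod 360° = 283.54° ≈ 284°.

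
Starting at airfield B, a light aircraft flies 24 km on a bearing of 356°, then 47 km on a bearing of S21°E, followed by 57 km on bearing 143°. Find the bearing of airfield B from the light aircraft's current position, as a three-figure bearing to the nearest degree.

323°

Leg 1 (356°, 24 km): east 24 sin 356° = -1.67, north 24 cos 356° = 23.94
Leg 2 (S21°E, 47 km): east 47 sin 159° = 16.84, north 47 cos 159° = -43.88
Leg 3 (143°, 57 km): east 57 sin 143° = 34.30, north 57 cos 143° = -45.52
Net displacement: 49.47 east, -65.46 north. Direction back to start is (-49.47, 65.46): bearing = atan2(-49.47, 65.46) mod 360° = 322.92° ≈ 323°.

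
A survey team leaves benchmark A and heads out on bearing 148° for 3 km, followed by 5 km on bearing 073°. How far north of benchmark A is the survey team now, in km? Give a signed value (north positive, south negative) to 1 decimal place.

-1.1 km

Leg 1 (148°, 3 km): east 3 sin 148° = 1.59, north 3 cos 148° = -2.54
Leg 2 (073°, 5 km): east 5 sin 73° = 4.78, north 5 cos 73° = 1.46
Net north component: -1.08 km.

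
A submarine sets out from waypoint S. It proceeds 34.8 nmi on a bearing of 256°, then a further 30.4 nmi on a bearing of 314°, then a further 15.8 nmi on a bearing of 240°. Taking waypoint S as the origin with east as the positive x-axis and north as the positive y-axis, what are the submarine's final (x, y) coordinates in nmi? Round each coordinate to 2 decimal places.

(-69.32, 4.80)

Leg 1 (256°, 34.8 nmi): east 34.8 sin 256° = -33.77, north 34.8 cos 256° = -8.42
Leg 2 (314°, 30.4 nmi): east 30.4 sin 314° = -21.87, north 30.4 cos 314° = 21.12
Leg 3 (240°, 15.8 nmi): east 15.8 sin 240° = -13.68, north 15.8 cos 240° = -7.90
Summing: -69.32 nmi east, 4.80 nmi north → (-69.32, 4.80).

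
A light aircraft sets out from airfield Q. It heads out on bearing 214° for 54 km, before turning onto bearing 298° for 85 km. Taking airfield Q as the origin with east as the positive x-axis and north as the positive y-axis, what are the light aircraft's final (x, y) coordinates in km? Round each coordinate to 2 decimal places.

Leg 1 (214°, 54 km): east 54 sin 214° = -30.20, north 54 cos 214° = -44.77
Leg 2 (298°, 85 km): east 85 sin 298° = -75.05, north 85 cos 298° = 39.91
Summing: -105.25 km east, -4.86 km north → (-105.25, -4.86).

(-105.25, -4.86)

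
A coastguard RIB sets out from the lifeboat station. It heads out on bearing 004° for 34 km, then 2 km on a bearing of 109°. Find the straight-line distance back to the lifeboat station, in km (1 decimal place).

Leg 1 (004°, 34 km): east 34 sin 4° = 2.37, north 34 cos 4° = 33.92
Leg 2 (109°, 2 km): east 2 sin 109° = 1.89, north 2 cos 109° = -0.65
Net: 4.26 east, 33.27 north. Distance = √((4.26)² + (33.27)²) = 33.538 km.

33.5 km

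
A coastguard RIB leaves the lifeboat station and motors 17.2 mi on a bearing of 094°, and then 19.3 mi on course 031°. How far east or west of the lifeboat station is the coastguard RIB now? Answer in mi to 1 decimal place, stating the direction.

27.1 mi east

Leg 1 (094°, 17.2 mi): east 17.2 sin 94° = 17.16, north 17.2 cos 94° = -1.20
Leg 2 (031°, 19.3 mi): east 19.3 sin 31° = 9.94, north 19.3 cos 31° = 16.54
Net east component: 27.10 mi.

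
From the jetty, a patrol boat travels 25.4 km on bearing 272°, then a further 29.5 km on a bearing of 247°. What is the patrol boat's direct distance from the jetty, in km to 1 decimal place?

Leg 1 (272°, 25.4 km): east 25.4 sin 272° = -25.38, north 25.4 cos 272° = 0.89
Leg 2 (247°, 29.5 km): east 29.5 sin 247° = -27.15, north 29.5 cos 247° = -11.53
Net: -52.54 east, -10.64 north. Distance = √((-52.54)² + (-10.64)²) = 53.606 km.

53.6 km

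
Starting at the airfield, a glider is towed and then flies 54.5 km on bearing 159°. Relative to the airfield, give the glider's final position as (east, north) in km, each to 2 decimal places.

Leg 1 (159°, 54.5 km): east 54.5 sin 159° = 19.53, north 54.5 cos 159° = -50.88
Summing: 19.53 km east, -50.88 km north → (19.53, -50.88).

(19.53, -50.88)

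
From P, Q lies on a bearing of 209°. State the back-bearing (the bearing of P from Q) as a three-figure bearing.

029°

Back-bearing = 209° − 180° = 029°.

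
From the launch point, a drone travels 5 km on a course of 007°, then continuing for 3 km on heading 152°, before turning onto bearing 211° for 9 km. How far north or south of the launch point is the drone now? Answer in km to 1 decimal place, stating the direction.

Leg 1 (007°, 5 km): east 5 sin 7° = 0.61, north 5 cos 7° = 4.96
Leg 2 (152°, 3 km): east 3 sin 152° = 1.41, north 3 cos 152° = -2.65
Leg 3 (211°, 9 km): east 9 sin 211° = -4.64, north 9 cos 211° = -7.71
Net north component: -5.40 km.

5.4 km south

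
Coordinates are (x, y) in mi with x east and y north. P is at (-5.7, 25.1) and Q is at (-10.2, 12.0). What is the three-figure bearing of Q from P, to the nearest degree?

199°

Δeast = -10.2 − -5.7 = -4.50; Δnorth = 12.0 − 25.1 = -13.10.
Bearing = atan2(Δeast, Δnorth) mod 360° = 198.96° ≈ 199°.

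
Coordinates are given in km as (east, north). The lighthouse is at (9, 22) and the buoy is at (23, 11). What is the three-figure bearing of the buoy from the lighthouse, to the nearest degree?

128°

Δeast = 23 − 9 = 14.00; Δnorth = 11 − 22 = -11.00.
Bearing = atan2(Δeast, Δnorth) mod 360° = 128.16° ≈ 128°.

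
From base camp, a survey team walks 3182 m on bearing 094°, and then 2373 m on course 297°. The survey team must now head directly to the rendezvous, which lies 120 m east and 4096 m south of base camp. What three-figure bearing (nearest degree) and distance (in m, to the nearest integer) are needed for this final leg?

191°, 5040 m

Leg 1 (094°, 3182 m): east 3182 sin 94° = 3174.25, north 3182 cos 94° = -221.97
Leg 2 (297°, 2373 m): east 2373 sin 297° = -2114.36, north 2373 cos 297° = 1077.32
Current position: (1059.89, 855.35). Target: (120, -4096). Remaining: Δeast = -939.89, Δnorth = -4951.35.
Bearing = atan2(-939.89, -4951.35) mod 360° = 190.75°; distance = √((-939.89)² + (-4951.35)²) = 5039.772 m.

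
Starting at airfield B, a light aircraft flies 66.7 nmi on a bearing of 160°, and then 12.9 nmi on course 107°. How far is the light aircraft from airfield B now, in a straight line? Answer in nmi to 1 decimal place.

Leg 1 (160°, 66.7 nmi): east 66.7 sin 160° = 22.81, north 66.7 cos 160° = -62.68
Leg 2 (107°, 12.9 nmi): east 12.9 sin 107° = 12.34, north 12.9 cos 107° = -3.77
Net: 35.15 east, -66.45 north. Distance = √((35.15)² + (-66.45)²) = 75.173 nmi.

75.2 nmi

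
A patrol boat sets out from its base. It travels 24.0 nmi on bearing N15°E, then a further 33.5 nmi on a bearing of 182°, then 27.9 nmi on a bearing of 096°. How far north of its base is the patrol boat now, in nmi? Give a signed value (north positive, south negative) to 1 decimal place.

-13.2 nmi

Leg 1 (N15°E, 24.0 nmi): east 24.0 sin 15° = 6.21, north 24.0 cos 15° = 23.18
Leg 2 (182°, 33.5 nmi): east 33.5 sin 182° = -1.17, north 33.5 cos 182° = -33.48
Leg 3 (096°, 27.9 nmi): east 27.9 sin 96° = 27.75, north 27.9 cos 96° = -2.92
Net north component: -13.21 nmi.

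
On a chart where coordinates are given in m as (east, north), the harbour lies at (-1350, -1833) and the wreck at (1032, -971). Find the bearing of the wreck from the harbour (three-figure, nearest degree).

Δeast = 1032 − -1350 = 2382.00; Δnorth = -971 − -1833 = 862.00.
Bearing = atan2(Δeast, Δnorth) mod 360° = 70.11° ≈ 070°.

070°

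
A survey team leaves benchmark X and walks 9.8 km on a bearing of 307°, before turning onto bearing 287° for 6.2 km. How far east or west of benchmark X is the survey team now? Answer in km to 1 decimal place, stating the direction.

Leg 1 (307°, 9.8 km): east 9.8 sin 307° = -7.83, north 9.8 cos 307° = 5.90
Leg 2 (287°, 6.2 km): east 6.2 sin 287° = -5.93, north 6.2 cos 287° = 1.81
Net east component: -13.76 km.

13.8 km west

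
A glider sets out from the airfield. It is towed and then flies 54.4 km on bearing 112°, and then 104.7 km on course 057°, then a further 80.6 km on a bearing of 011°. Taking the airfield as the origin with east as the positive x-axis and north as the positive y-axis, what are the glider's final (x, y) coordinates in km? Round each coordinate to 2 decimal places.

Leg 1 (112°, 54.4 km): east 54.4 sin 112° = 50.44, north 54.4 cos 112° = -20.38
Leg 2 (057°, 104.7 km): east 104.7 sin 57° = 87.81, north 104.7 cos 57° = 57.02
Leg 3 (011°, 80.6 km): east 80.6 sin 11° = 15.38, north 80.6 cos 11° = 79.12
Summing: 153.63 km east, 115.76 km north → (153.63, 115.76).

(153.63, 115.76)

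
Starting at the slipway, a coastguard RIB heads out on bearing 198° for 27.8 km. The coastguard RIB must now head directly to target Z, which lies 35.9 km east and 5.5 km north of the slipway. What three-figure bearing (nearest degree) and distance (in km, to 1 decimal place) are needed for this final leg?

Leg 1 (198°, 27.8 km): east 27.8 sin 198° = -8.59, north 27.8 cos 198° = -26.44
Current position: (-8.59, -26.44). Target: (35.9, 5.5). Remaining: Δeast = 44.49, Δnorth = 31.94.
Bearing = atan2(44.49, 31.94) mod 360° = 54.33°; distance = √((44.49)² + (31.94)²) = 54.768 km.

054°, 54.8 km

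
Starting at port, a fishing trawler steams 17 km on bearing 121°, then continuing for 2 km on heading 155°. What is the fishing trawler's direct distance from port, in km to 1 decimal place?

18.7 km

Leg 1 (121°, 17 km): east 17 sin 121° = 14.57, north 17 cos 121° = -8.76
Leg 2 (155°, 2 km): east 2 sin 155° = 0.85, north 2 cos 155° = -1.81
Net: 15.42 east, -10.57 north. Distance = √((15.42)² + (-10.57)²) = 18.692 km.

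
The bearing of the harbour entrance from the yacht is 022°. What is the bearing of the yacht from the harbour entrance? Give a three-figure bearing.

202°

Back-bearing = 022° + 180° = 202°.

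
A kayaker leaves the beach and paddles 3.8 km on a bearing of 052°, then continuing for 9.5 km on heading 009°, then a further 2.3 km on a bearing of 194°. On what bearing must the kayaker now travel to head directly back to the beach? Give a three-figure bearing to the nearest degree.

202°

Leg 1 (052°, 3.8 km): east 3.8 sin 52° = 2.99, north 3.8 cos 52° = 2.34
Leg 2 (009°, 9.5 km): east 9.5 sin 9° = 1.49, north 9.5 cos 9° = 9.38
Leg 3 (194°, 2.3 km): east 2.3 sin 194° = -0.56, north 2.3 cos 194° = -2.23
Net displacement: 3.92 east, 9.49 north. Direction back to start is (-3.92, -9.49): bearing = atan2(-3.92, -9.49) mod 360° = 202.46° ≈ 202°.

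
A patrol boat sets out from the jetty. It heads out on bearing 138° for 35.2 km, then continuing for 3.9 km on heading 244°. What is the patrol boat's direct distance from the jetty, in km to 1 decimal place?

Leg 1 (138°, 35.2 km): east 35.2 sin 138° = 23.55, north 35.2 cos 138° = -26.16
Leg 2 (244°, 3.9 km): east 3.9 sin 244° = -3.51, north 3.9 cos 244° = -1.71
Net: 20.05 east, -27.87 north. Distance = √((20.05)² + (-27.87)²) = 34.330 km.

34.3 km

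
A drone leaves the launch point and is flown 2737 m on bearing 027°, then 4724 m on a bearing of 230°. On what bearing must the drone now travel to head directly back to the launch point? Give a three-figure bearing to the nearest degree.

076°

Leg 1 (027°, 2737 m): east 2737 sin 27° = 1242.57, north 2737 cos 27° = 2438.68
Leg 2 (230°, 4724 m): east 4724 sin 230° = -3618.79, north 4724 cos 230° = -3036.53
Net displacement: -2376.22 east, -597.84 north. Direction back to start is (2376.22, 597.84): bearing = atan2(2376.22, 597.84) mod 360° = 75.88° ≈ 076°.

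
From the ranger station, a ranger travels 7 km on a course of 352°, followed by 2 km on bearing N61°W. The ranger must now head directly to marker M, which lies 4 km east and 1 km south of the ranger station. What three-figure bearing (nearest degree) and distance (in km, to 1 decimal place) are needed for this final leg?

143°, 11.2 km

Leg 1 (352°, 7 km): east 7 sin 352° = -0.97, north 7 cos 352° = 6.93
Leg 2 (N61°W, 2 km): east 2 sin 299° = -1.75, north 2 cos 299° = 0.97
Current position: (-2.72, 7.90). Target: (4, -1). Remaining: Δeast = 6.72, Δnorth = -8.90.
Bearing = atan2(6.72, -8.90) mod 360° = 142.94°; distance = √((6.72)² + (-8.90)²) = 11.155 km.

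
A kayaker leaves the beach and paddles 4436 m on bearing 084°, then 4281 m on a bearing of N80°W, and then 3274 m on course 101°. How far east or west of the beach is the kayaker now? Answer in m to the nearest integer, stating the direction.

3410 m east

Leg 1 (084°, 4436 m): east 4436 sin 84° = 4411.70, north 4436 cos 84° = 463.69
Leg 2 (N80°W, 4281 m): east 4281 sin 280° = -4215.96, north 4281 cos 280° = 743.39
Leg 3 (101°, 3274 m): east 3274 sin 101° = 3213.85, north 3274 cos 101° = -624.71
Net east component: 3409.58 m.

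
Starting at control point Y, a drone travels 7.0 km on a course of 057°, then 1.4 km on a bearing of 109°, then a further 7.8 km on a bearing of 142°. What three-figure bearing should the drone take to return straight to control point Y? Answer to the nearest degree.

283°

Leg 1 (057°, 7.0 km): east 7.0 sin 57° = 5.87, north 7.0 cos 57° = 3.81
Leg 2 (109°, 1.4 km): east 1.4 sin 109° = 1.32, north 1.4 cos 109° = -0.46
Leg 3 (142°, 7.8 km): east 7.8 sin 142° = 4.80, north 7.8 cos 142° = -6.15
Net displacement: 12.00 east, -2.79 north. Direction back to start is (-12.00, 2.79): bearing = atan2(-12.00, 2.79) mod 360° = 283.09° ≈ 283°.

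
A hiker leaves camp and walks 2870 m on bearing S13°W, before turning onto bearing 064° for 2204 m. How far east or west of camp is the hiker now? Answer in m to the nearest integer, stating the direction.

1335 m east

Leg 1 (S13°W, 2870 m): east 2870 sin 193° = -645.61, north 2870 cos 193° = -2796.44
Leg 2 (064°, 2204 m): east 2204 sin 64° = 1980.94, north 2204 cos 64° = 966.17
Net east component: 1335.33 m.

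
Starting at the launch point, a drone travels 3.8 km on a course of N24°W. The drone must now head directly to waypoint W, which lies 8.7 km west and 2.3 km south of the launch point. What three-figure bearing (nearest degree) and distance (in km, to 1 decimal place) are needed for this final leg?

231°, 9.2 km

Leg 1 (N24°W, 3.8 km): east 3.8 sin 336° = -1.55, north 3.8 cos 336° = 3.47
Current position: (-1.55, 3.47). Target: (-8.7, -2.3). Remaining: Δeast = -7.15, Δnorth = -5.77.
Bearing = atan2(-7.15, -5.77) mod 360° = 231.11°; distance = √((-7.15)² + (-5.77)²) = 9.192 km.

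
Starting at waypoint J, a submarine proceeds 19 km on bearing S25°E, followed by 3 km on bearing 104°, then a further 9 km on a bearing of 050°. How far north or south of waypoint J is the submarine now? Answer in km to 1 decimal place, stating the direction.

12.2 km south

Leg 1 (S25°E, 19 km): east 19 sin 155° = 8.03, north 19 cos 155° = -17.22
Leg 2 (104°, 3 km): east 3 sin 104° = 2.91, north 3 cos 104° = -0.73
Leg 3 (050°, 9 km): east 9 sin 50° = 6.89, north 9 cos 50° = 5.79
Net north component: -12.16 km.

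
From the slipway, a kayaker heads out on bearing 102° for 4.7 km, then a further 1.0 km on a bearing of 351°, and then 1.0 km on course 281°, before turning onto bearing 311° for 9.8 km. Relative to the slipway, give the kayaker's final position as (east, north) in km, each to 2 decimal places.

(-3.94, 6.63)

Leg 1 (102°, 4.7 km): east 4.7 sin 102° = 4.60, north 4.7 cos 102° = -0.98
Leg 2 (351°, 1.0 km): east 1.0 sin 351° = -0.16, north 1.0 cos 351° = 0.99
Leg 3 (281°, 1.0 km): east 1.0 sin 281° = -0.98, north 1.0 cos 281° = 0.19
Leg 4 (311°, 9.8 km): east 9.8 sin 311° = -7.40, north 9.8 cos 311° = 6.43
Summing: -3.94 km east, 6.63 km north → (-3.94, 6.63).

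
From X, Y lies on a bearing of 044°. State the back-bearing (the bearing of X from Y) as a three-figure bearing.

224°

Back-bearing = 044° + 180° = 224°.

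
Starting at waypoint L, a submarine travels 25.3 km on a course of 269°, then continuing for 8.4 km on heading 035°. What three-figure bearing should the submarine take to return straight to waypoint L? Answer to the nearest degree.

107°

Leg 1 (269°, 25.3 km): east 25.3 sin 269° = -25.30, north 25.3 cos 269° = -0.44
Leg 2 (035°, 8.4 km): east 8.4 sin 35° = 4.82, north 8.4 cos 35° = 6.88
Net displacement: -20.48 east, 6.44 north. Direction back to start is (20.48, -6.44): bearing = atan2(20.48, -6.44) mod 360° = 107.46° ≈ 107°.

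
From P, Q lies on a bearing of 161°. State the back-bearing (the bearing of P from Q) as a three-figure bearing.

341°

Back-bearing = 161° + 180° = 341°.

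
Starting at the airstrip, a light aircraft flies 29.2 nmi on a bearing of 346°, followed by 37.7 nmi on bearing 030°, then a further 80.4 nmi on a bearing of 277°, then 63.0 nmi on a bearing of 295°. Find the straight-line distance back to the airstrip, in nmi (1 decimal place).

158.6 nmi

Leg 1 (346°, 29.2 nmi): east 29.2 sin 346° = -7.06, north 29.2 cos 346° = 28.33
Leg 2 (030°, 37.7 nmi): east 37.7 sin 30° = 18.85, north 37.7 cos 30° = 32.65
Leg 3 (277°, 80.4 nmi): east 80.4 sin 277° = -79.80, north 80.4 cos 277° = 9.80
Leg 4 (295°, 63.0 nmi): east 63.0 sin 295° = -57.10, north 63.0 cos 295° = 26.62
Net: -125.11 east, 97.41 north. Distance = √((-125.11)² + (97.41)²) = 158.559 nmi.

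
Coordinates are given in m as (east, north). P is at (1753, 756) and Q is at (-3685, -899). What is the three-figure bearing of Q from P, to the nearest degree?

253°

Δeast = -3685 − 1753 = -5438.00; Δnorth = -899 − 756 = -1655.00.
Bearing = atan2(Δeast, Δnorth) mod 360° = 253.07° ≈ 253°.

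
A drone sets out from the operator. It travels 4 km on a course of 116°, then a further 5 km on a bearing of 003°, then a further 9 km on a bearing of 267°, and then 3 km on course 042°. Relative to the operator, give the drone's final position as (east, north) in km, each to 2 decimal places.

Leg 1 (116°, 4 km): east 4 sin 116° = 3.60, north 4 cos 116° = -1.75
Leg 2 (003°, 5 km): east 5 sin 3° = 0.26, north 5 cos 3° = 4.99
Leg 3 (267°, 9 km): east 9 sin 267° = -8.99, north 9 cos 267° = -0.47
Leg 4 (042°, 3 km): east 3 sin 42° = 2.01, north 3 cos 42° = 2.23
Summing: -3.12 km east, 5.00 km north → (-3.12, 5.00).

(-3.12, 5.00)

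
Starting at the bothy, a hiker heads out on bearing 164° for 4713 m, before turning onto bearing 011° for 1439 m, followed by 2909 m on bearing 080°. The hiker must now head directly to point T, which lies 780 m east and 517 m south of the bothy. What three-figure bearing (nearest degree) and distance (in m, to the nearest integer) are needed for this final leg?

Leg 1 (164°, 4713 m): east 4713 sin 164° = 1299.08, north 4713 cos 164° = -4530.43
Leg 2 (011°, 1439 m): east 1439 sin 11° = 274.57, north 1439 cos 11° = 1412.56
Leg 3 (080°, 2909 m): east 2909 sin 80° = 2864.81, north 2909 cos 80° = 505.14
Current position: (4438.46, -2612.72). Target: (780, -517). Remaining: Δeast = -3658.46, Δnorth = 2095.72.
Bearing = atan2(-3658.46, 2095.72) mod 360° = 299.81°; distance = √((-3658.46)² + (2095.72)²) = 4216.204 m.

300°, 4216 m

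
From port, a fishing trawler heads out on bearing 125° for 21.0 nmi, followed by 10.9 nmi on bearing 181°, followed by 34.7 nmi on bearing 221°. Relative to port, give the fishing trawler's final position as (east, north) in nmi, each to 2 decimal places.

(-5.75, -49.13)

Leg 1 (125°, 21.0 nmi): east 21.0 sin 125° = 17.20, north 21.0 cos 125° = -12.05
Leg 2 (181°, 10.9 nmi): east 10.9 sin 181° = -0.19, north 10.9 cos 181° = -10.90
Leg 3 (221°, 34.7 nmi): east 34.7 sin 221° = -22.77, north 34.7 cos 221° = -26.19
Summing: -5.75 nmi east, -49.13 nmi north → (-5.75, -49.13).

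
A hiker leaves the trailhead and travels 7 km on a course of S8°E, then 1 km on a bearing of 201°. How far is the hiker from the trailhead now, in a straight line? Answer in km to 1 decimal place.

Leg 1 (S8°E, 7 km): east 7 sin 172° = 0.97, north 7 cos 172° = -6.93
Leg 2 (201°, 1 km): east 1 sin 201° = -0.36, north 1 cos 201° = -0.93
Net: 0.62 east, -7.87 north. Distance = √((0.62)² + (-7.87)²) = 7.890 km.

7.9 km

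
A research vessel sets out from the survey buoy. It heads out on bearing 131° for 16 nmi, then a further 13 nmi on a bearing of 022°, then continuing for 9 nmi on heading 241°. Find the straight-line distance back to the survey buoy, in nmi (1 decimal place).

Leg 1 (131°, 16 nmi): east 16 sin 131° = 12.08, north 16 cos 131° = -10.50
Leg 2 (022°, 13 nmi): east 13 sin 22° = 4.87, north 13 cos 22° = 12.05
Leg 3 (241°, 9 nmi): east 9 sin 241° = -7.87, north 9 cos 241° = -4.36
Net: 9.07 east, -2.81 north. Distance = √((9.07)² + (-2.81)²) = 9.498 nmi.

9.5 nmi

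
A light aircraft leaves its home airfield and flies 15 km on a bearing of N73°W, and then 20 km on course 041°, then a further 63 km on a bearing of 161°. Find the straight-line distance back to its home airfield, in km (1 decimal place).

44.5 km

Leg 1 (N73°W, 15 km): east 15 sin 287° = -14.34, north 15 cos 287° = 4.39
Leg 2 (041°, 20 km): east 20 sin 41° = 13.12, north 20 cos 41° = 15.09
Leg 3 (161°, 63 km): east 63 sin 161° = 20.51, north 63 cos 161° = -59.57
Net: 19.29 east, -40.09 north. Distance = √((19.29)² + (-40.09)²) = 44.486 km.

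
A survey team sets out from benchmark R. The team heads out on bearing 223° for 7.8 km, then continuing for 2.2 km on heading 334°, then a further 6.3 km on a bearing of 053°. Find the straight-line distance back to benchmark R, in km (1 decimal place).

Leg 1 (223°, 7.8 km): east 7.8 sin 223° = -5.32, north 7.8 cos 223° = -5.70
Leg 2 (334°, 2.2 km): east 2.2 sin 334° = -0.96, north 2.2 cos 334° = 1.98
Leg 3 (053°, 6.3 km): east 6.3 sin 53° = 5.03, north 6.3 cos 53° = 3.79
Net: -1.25 east, 0.06 north. Distance = √((-1.25)² + (0.06)²) = 1.254 km.

1.3 km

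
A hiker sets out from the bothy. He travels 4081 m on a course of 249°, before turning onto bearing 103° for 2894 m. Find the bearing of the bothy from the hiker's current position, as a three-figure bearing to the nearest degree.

025°

Leg 1 (249°, 4081 m): east 4081 sin 249° = -3809.94, north 4081 cos 249° = -1462.50
Leg 2 (103°, 2894 m): east 2894 sin 103° = 2819.83, north 2894 cos 103° = -651.01
Net displacement: -990.11 east, -2113.51 north. Direction back to start is (990.11, 2113.51): bearing = atan2(990.11, 2113.51) mod 360° = 25.10° ≈ 025°.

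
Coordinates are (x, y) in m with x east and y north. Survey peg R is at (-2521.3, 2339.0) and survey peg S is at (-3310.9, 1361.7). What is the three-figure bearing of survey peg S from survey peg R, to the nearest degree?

Δeast = -3310.9 − -2521.3 = -789.60; Δnorth = 1361.7 − 2339.0 = -977.30.
Bearing = atan2(Δeast, Δnorth) mod 360° = 218.94° ≈ 219°.

219°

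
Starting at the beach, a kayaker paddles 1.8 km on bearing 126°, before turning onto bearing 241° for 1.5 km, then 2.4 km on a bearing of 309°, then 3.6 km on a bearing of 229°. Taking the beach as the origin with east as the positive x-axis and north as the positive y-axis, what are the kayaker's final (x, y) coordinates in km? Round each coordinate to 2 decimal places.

Leg 1 (126°, 1.8 km): east 1.8 sin 126° = 1.46, north 1.8 cos 126° = -1.06
Leg 2 (241°, 1.5 km): east 1.5 sin 241° = -1.31, north 1.5 cos 241° = -0.73
Leg 3 (309°, 2.4 km): east 2.4 sin 309° = -1.87, north 2.4 cos 309° = 1.51
Leg 4 (229°, 3.6 km): east 3.6 sin 229° = -2.72, north 3.6 cos 229° = -2.36
Summing: -4.44 km east, -2.64 km north → (-4.44, -2.64).

(-4.44, -2.64)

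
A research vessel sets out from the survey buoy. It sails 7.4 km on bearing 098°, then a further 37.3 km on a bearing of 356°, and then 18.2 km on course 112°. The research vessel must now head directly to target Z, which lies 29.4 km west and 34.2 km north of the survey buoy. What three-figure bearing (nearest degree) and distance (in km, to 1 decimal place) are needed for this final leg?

Leg 1 (098°, 7.4 km): east 7.4 sin 98° = 7.33, north 7.4 cos 98° = -1.03
Leg 2 (356°, 37.3 km): east 37.3 sin 356° = -2.60, north 37.3 cos 356° = 37.21
Leg 3 (112°, 18.2 km): east 18.2 sin 112° = 16.87, north 18.2 cos 112° = -6.82
Current position: (21.60, 29.36). Target: (-29.4, 34.2). Remaining: Δeast = -51.00, Δnorth = 4.84.
Bearing = atan2(-51.00, 4.84) mod 360° = 275.42°; distance = √((-51.00)² + (4.84)²) = 51.230 km.

275°, 51.2 km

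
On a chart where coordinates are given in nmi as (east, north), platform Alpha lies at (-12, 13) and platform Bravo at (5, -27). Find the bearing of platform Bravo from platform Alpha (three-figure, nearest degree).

157°

Δeast = 5 − -12 = 17.00; Δnorth = -27 − 13 = -40.00.
Bearing = atan2(Δeast, Δnorth) mod 360° = 156.97° ≈ 157°.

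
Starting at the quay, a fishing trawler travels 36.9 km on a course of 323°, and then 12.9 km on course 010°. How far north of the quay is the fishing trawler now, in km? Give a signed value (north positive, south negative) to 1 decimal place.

42.2 km

Leg 1 (323°, 36.9 km): east 36.9 sin 323° = -22.21, north 36.9 cos 323° = 29.47
Leg 2 (010°, 12.9 km): east 12.9 sin 10° = 2.24, north 12.9 cos 10° = 12.70
Net north component: 42.17 km.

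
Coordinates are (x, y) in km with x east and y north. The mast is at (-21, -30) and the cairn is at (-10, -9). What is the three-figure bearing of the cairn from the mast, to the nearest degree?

Δeast = -10 − -21 = 11.00; Δnorth = -9 − -30 = 21.00.
Bearing = atan2(Δeast, Δnorth) mod 360° = 27.65° ≈ 028°.

028°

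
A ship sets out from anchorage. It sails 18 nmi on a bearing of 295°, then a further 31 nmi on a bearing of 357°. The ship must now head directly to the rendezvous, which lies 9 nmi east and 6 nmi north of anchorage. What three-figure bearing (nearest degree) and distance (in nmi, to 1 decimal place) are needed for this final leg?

140°, 42.3 nmi

Leg 1 (295°, 18 nmi): east 18 sin 295° = -16.31, north 18 cos 295° = 7.61
Leg 2 (357°, 31 nmi): east 31 sin 357° = -1.62, north 31 cos 357° = 30.96
Current position: (-17.94, 38.56). Target: (9, 6). Remaining: Δeast = 26.94, Δnorth = -32.56.
Bearing = atan2(26.94, -32.56) mod 360° = 140.40°; distance = √((26.94)² + (-32.56)²) = 42.261 nmi.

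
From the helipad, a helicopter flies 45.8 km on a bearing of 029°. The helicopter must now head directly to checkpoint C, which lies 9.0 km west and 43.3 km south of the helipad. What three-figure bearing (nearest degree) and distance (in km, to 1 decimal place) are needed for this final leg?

201°, 89.0 km

Leg 1 (029°, 45.8 km): east 45.8 sin 29° = 22.20, north 45.8 cos 29° = 40.06
Current position: (22.20, 40.06). Target: (-9.0, -43.3). Remaining: Δeast = -31.20, Δnorth = -83.36.
Bearing = atan2(-31.20, -83.36) mod 360° = 200.52°; distance = √((-31.20)² + (-83.36)²) = 89.007 km.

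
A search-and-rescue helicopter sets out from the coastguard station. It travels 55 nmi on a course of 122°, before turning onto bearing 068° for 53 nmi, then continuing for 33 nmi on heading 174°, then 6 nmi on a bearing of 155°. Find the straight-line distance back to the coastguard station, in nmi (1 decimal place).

112.3 nmi

Leg 1 (122°, 55 nmi): east 55 sin 122° = 46.64, north 55 cos 122° = -29.15
Leg 2 (068°, 53 nmi): east 53 sin 68° = 49.14, north 53 cos 68° = 19.85
Leg 3 (174°, 33 nmi): east 33 sin 174° = 3.45, north 33 cos 174° = -32.82
Leg 4 (155°, 6 nmi): east 6 sin 155° = 2.54, north 6 cos 155° = -5.44
Net: 101.77 east, -47.55 north. Distance = √((101.77)² + (-47.55)²) = 112.329 nmi.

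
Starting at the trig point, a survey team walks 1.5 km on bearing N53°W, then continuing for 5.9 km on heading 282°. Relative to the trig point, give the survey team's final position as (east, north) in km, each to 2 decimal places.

Leg 1 (N53°W, 1.5 km): east 1.5 sin 307° = -1.20, north 1.5 cos 307° = 0.90
Leg 2 (282°, 5.9 km): east 5.9 sin 282° = -5.77, north 5.9 cos 282° = 1.23
Summing: -6.97 km east, 2.13 km north → (-6.97, 2.13).

(-6.97, 2.13)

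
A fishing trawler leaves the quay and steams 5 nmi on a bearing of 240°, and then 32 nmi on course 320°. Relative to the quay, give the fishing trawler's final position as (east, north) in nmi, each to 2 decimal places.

(-24.90, 22.01)

Leg 1 (240°, 5 nmi): east 5 sin 240° = -4.33, north 5 cos 240° = -2.50
Leg 2 (320°, 32 nmi): east 32 sin 320° = -20.57, north 32 cos 320° = 24.51
Summing: -24.90 nmi east, 22.01 nmi north → (-24.90, 22.01).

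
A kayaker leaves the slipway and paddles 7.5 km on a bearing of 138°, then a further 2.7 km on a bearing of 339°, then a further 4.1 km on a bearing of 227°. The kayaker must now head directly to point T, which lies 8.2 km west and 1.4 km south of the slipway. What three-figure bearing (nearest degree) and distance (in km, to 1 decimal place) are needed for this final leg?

296°, 10.3 km

Leg 1 (138°, 7.5 km): east 7.5 sin 138° = 5.02, north 7.5 cos 138° = -5.57
Leg 2 (339°, 2.7 km): east 2.7 sin 339° = -0.97, north 2.7 cos 339° = 2.52
Leg 3 (227°, 4.1 km): east 4.1 sin 227° = -3.00, north 4.1 cos 227° = -2.80
Current position: (1.05, -5.85). Target: (-8.2, -1.4). Remaining: Δeast = -9.25, Δnorth = 4.45.
Bearing = atan2(-9.25, 4.45) mod 360° = 295.68°; distance = √((-9.25)² + (4.45)²) = 10.266 km.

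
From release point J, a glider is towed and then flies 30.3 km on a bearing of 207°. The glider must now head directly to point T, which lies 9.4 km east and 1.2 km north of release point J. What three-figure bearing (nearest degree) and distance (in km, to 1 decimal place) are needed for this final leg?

039°, 36.5 km

Leg 1 (207°, 30.3 km): east 30.3 sin 207° = -13.76, north 30.3 cos 207° = -27.00
Current position: (-13.76, -27.00). Target: (9.4, 1.2). Remaining: Δeast = 23.16, Δnorth = 28.20.
Bearing = atan2(23.16, 28.20) mod 360° = 39.39°; distance = √((23.16)² + (28.20)²) = 36.487 km.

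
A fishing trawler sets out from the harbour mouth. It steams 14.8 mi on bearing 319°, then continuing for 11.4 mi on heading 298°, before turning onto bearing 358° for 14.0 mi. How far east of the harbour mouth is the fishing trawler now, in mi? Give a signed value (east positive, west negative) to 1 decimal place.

-20.3 mi

Leg 1 (319°, 14.8 mi): east 14.8 sin 319° = -9.71, north 14.8 cos 319° = 11.17
Leg 2 (298°, 11.4 mi): east 11.4 sin 298° = -10.07, north 11.4 cos 298° = 5.35
Leg 3 (358°, 14.0 mi): east 14.0 sin 358° = -0.49, north 14.0 cos 358° = 13.99
Net east component: -20.26 mi.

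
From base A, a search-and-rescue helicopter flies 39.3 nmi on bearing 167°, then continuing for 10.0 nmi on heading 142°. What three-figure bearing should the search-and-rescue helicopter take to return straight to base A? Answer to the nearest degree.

Leg 1 (167°, 39.3 nmi): east 39.3 sin 167° = 8.84, north 39.3 cos 167° = -38.29
Leg 2 (142°, 10.0 nmi): east 10.0 sin 142° = 6.16, north 10.0 cos 142° = -7.88
Net displacement: 15.00 east, -46.17 north. Direction back to start is (-15.00, 46.17): bearing = atan2(-15.00, 46.17) mod 360° = 342.01° ≈ 342°.

342°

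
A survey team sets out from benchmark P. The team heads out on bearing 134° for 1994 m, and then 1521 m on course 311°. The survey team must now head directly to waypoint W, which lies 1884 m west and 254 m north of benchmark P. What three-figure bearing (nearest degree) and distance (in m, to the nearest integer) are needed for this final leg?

Leg 1 (134°, 1994 m): east 1994 sin 134° = 1434.36, north 1994 cos 134° = -1385.15
Leg 2 (311°, 1521 m): east 1521 sin 311° = -1147.91, north 1521 cos 311° = 997.87
Current position: (286.45, -387.28). Target: (-1884, 254). Remaining: Δeast = -2170.45, Δnorth = 641.28.
Bearing = atan2(-2170.45, 641.28) mod 360° = 286.46°; distance = √((-2170.45)² + (641.28)²) = 2263.205 m.

286°, 2263 m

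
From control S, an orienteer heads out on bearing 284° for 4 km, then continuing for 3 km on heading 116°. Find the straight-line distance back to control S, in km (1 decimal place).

1.2 km

Leg 1 (284°, 4 km): east 4 sin 284° = -3.88, north 4 cos 284° = 0.97
Leg 2 (116°, 3 km): east 3 sin 116° = 2.70, north 3 cos 116° = -1.32
Net: -1.18 east, -0.35 north. Distance = √((-1.18)² + (-0.35)²) = 1.235 km.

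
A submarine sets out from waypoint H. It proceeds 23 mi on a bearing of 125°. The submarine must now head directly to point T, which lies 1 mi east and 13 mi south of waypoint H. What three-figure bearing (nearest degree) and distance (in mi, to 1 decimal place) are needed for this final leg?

Leg 1 (125°, 23 mi): east 23 sin 125° = 18.84, north 23 cos 125° = -13.19
Current position: (18.84, -13.19). Target: (1, -13). Remaining: Δeast = -17.84, Δnorth = 0.19.
Bearing = atan2(-17.84, 0.19) mod 360° = 270.62°; distance = √((-17.84)² + (0.19)²) = 17.842 mi.

271°, 17.8 mi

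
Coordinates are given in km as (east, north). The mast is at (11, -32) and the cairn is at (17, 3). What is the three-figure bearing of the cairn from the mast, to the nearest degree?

Δeast = 17 − 11 = 6.00; Δnorth = 3 − -32 = 35.00.
Bearing = atan2(Δeast, Δnorth) mod 360° = 9.73° ≈ 010°.

010°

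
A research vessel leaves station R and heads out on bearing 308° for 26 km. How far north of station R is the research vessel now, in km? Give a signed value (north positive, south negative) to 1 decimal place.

16.0 km

Leg 1 (308°, 26 km): east 26 sin 308° = -20.49, north 26 cos 308° = 16.01
Net north component: 16.01 km.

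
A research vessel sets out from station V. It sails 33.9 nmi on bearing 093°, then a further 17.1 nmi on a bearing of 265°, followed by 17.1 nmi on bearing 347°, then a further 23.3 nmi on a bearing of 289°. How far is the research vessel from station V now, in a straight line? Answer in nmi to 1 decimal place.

Leg 1 (093°, 33.9 nmi): east 33.9 sin 93° = 33.85, north 33.9 cos 93° = -1.77
Leg 2 (265°, 17.1 nmi): east 17.1 sin 265° = -17.03, north 17.1 cos 265° = -1.49
Leg 3 (347°, 17.1 nmi): east 17.1 sin 347° = -3.85, north 17.1 cos 347° = 16.66
Leg 4 (289°, 23.3 nmi): east 23.3 sin 289° = -22.03, north 23.3 cos 289° = 7.59
Net: -9.06 east, 20.98 north. Distance = √((-9.06)² + (20.98)²) = 22.855 nmi.

22.9 nmi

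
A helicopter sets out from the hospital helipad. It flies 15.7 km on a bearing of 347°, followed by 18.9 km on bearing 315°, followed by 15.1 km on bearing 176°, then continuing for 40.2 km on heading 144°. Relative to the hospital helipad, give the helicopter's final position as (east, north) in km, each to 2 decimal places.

Leg 1 (347°, 15.7 km): east 15.7 sin 347° = -3.53, north 15.7 cos 347° = 15.30
Leg 2 (315°, 18.9 km): east 18.9 sin 315° = -13.36, north 18.9 cos 315° = 13.36
Leg 3 (176°, 15.1 km): east 15.1 sin 176° = 1.05, north 15.1 cos 176° = -15.06
Leg 4 (144°, 40.2 km): east 40.2 sin 144° = 23.63, north 40.2 cos 144° = -32.52
Summing: 7.79 km east, -18.92 km north → (7.79, -18.92).

(7.79, -18.92)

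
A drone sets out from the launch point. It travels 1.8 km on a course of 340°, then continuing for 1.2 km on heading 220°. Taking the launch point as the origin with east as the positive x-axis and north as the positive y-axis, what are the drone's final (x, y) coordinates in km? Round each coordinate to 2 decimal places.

(-1.39, 0.77)

Leg 1 (340°, 1.8 km): east 1.8 sin 340° = -0.62, north 1.8 cos 340° = 1.69
Leg 2 (220°, 1.2 km): east 1.2 sin 220° = -0.77, north 1.2 cos 220° = -0.92
Summing: -1.39 km east, 0.77 km north → (-1.39, 0.77).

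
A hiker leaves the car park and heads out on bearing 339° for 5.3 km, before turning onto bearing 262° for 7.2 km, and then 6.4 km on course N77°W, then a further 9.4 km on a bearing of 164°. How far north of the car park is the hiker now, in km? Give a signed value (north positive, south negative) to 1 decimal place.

Leg 1 (339°, 5.3 km): east 5.3 sin 339° = -1.90, north 5.3 cos 339° = 4.95
Leg 2 (262°, 7.2 km): east 7.2 sin 262° = -7.13, north 7.2 cos 262° = -1.00
Leg 3 (N77°W, 6.4 km): east 6.4 sin 283° = -6.24, north 6.4 cos 283° = 1.44
Leg 4 (164°, 9.4 km): east 9.4 sin 164° = 2.59, north 9.4 cos 164° = -9.04
Net north component: -3.65 km.

-3.7 km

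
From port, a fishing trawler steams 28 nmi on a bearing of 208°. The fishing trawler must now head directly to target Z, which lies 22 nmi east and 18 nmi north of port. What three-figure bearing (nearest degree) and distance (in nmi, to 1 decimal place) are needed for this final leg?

039°, 55.3 nmi

Leg 1 (208°, 28 nmi): east 28 sin 208° = -13.15, north 28 cos 208° = -24.72
Current position: (-13.15, -24.72). Target: (22, 18). Remaining: Δeast = 35.15, Δnorth = 42.72.
Bearing = atan2(35.15, 42.72) mod 360° = 39.44°; distance = √((35.15)² + (42.72)²) = 55.321 nmi.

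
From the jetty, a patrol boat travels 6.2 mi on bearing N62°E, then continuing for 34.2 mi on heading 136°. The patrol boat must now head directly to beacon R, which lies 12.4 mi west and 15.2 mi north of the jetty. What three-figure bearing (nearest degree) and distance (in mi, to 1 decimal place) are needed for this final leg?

312°, 55.6 mi

Leg 1 (N62°E, 6.2 mi): east 6.2 sin 62° = 5.47, north 6.2 cos 62° = 2.91
Leg 2 (136°, 34.2 mi): east 34.2 sin 136° = 23.76, north 34.2 cos 136° = -24.60
Current position: (29.23, -21.69). Target: (-12.4, 15.2). Remaining: Δeast = -41.63, Δnorth = 36.89.
Bearing = atan2(-41.63, 36.89) mod 360° = 311.54°; distance = √((-41.63)² + (36.89)²) = 55.625 mi.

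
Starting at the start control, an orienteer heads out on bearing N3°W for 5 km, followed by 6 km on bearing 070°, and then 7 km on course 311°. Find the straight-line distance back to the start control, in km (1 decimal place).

11.6 km

Leg 1 (N3°W, 5 km): east 5 sin 357° = -0.26, north 5 cos 357° = 4.99
Leg 2 (070°, 6 km): east 6 sin 70° = 5.64, north 6 cos 70° = 2.05
Leg 3 (311°, 7 km): east 7 sin 311° = -5.28, north 7 cos 311° = 4.59
Net: 0.09 east, 11.64 north. Distance = √((0.09)² + (11.64)²) = 11.638 km.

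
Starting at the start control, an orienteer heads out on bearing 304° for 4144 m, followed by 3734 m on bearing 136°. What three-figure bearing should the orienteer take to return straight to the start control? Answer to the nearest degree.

066°

Leg 1 (304°, 4144 m): east 4144 sin 304° = -3435.53, north 4144 cos 304° = 2317.30
Leg 2 (136°, 3734 m): east 3734 sin 136° = 2593.85, north 3734 cos 136° = -2686.01
Net displacement: -841.68 east, -368.72 north. Direction back to start is (841.68, 368.72): bearing = atan2(841.68, 368.72) mod 360° = 66.34° ≈ 066°.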